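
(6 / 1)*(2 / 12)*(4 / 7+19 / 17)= 201 / 119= 1.69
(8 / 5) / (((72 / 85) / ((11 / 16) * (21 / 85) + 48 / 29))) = 23993 / 6960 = 3.45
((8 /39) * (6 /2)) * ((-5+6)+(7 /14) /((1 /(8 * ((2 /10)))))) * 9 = 648 /65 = 9.97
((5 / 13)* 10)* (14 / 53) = 700 / 689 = 1.02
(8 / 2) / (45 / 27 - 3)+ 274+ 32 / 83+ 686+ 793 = 145282 / 83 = 1750.39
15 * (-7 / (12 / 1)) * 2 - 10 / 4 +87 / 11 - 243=-2806 / 11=-255.09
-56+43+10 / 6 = -34 / 3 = -11.33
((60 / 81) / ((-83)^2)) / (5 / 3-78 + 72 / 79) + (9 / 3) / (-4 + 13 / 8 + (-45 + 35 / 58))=-51424772372 / 801720980775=-0.06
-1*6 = -6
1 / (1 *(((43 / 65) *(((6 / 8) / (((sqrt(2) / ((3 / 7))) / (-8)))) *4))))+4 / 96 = 1 / 24 - 455 *sqrt(2) / 3096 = -0.17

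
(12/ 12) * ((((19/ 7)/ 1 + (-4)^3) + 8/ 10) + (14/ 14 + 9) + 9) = -1452/ 35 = -41.49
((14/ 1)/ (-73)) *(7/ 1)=-98/ 73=-1.34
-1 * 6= -6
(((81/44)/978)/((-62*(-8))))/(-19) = -27/135177856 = -0.00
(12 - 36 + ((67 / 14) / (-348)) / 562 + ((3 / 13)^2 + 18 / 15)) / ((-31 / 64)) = 210513539036 / 4482724155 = 46.96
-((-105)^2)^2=-121550625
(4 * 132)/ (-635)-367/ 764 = -636437/ 485140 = -1.31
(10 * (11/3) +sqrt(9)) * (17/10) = 2023/30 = 67.43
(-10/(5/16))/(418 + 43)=-32/461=-0.07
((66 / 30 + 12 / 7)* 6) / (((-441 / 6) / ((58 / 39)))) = -31784 / 66885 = -0.48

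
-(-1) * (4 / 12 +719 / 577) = 2734 / 1731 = 1.58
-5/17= -0.29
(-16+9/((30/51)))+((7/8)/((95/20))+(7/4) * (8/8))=469/380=1.23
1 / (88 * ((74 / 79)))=79 / 6512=0.01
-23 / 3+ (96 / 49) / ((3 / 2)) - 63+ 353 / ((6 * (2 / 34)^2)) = 4978441 / 294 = 16933.47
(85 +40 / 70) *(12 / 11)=93.35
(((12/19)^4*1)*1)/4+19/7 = 2512387/912247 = 2.75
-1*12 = -12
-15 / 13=-1.15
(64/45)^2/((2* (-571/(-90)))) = 4096/25695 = 0.16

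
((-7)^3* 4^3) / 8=-2744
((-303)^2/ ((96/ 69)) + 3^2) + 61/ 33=69694487/ 1056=65998.57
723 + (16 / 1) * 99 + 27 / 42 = 32307 / 14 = 2307.64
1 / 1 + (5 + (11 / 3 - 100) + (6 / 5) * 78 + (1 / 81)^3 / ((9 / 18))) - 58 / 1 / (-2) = 85739158 / 2657205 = 32.27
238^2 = 56644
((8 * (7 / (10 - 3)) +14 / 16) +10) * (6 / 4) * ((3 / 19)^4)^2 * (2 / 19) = 2972133 / 2581501582232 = 0.00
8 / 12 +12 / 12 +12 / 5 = 61 / 15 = 4.07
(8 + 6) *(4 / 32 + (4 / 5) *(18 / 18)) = 259 / 20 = 12.95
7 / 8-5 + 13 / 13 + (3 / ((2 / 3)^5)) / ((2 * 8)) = -871 / 512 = -1.70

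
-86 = -86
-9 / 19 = -0.47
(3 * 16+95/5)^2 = 4489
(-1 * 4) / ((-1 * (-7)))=-4 / 7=-0.57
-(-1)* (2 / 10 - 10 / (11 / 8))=-389 / 55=-7.07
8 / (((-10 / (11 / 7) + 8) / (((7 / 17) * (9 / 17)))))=308 / 289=1.07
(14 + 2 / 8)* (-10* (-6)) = 855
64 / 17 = 3.76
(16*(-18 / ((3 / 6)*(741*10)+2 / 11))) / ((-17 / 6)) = 19008 / 692869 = 0.03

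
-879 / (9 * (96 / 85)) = -24905 / 288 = -86.48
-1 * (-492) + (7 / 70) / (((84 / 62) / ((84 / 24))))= 59071 / 120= 492.26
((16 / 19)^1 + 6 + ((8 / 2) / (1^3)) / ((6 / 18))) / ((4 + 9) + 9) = 179 / 209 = 0.86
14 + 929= 943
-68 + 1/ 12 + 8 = -719/ 12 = -59.92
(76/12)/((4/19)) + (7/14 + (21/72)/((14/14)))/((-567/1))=409355/13608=30.08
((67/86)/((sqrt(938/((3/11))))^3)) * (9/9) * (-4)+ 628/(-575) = -628/575-3 * sqrt(30954)/34162898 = -1.09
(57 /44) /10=0.13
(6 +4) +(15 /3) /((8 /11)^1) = 135 /8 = 16.88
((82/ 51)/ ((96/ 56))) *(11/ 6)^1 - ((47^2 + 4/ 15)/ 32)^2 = -55987654571/ 11750400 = -4764.74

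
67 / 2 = 33.50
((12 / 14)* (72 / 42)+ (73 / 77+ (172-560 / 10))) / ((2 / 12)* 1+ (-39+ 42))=382962 / 10241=37.39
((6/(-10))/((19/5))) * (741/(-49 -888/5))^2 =-2167425/1283689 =-1.69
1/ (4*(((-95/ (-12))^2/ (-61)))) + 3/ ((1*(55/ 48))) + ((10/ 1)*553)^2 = 3035919083264/ 99275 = 30580902.37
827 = 827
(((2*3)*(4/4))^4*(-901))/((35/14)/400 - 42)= 186831360/6719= 27806.42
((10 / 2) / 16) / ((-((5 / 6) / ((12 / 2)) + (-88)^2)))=-45 / 1115156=-0.00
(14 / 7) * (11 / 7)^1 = 22 / 7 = 3.14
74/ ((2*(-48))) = -37/ 48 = -0.77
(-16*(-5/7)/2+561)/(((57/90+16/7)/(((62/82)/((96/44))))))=6763735/100532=67.28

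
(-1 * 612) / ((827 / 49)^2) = -1469412 / 683929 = -2.15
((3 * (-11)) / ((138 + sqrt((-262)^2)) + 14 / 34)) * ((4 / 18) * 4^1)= -1496 / 20421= -0.07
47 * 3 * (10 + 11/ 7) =11421/ 7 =1631.57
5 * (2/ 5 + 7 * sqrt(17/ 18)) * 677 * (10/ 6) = 40635.67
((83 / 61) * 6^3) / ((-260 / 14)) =-62748 / 3965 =-15.83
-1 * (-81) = 81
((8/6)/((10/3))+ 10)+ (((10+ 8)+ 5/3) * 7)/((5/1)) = 569/15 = 37.93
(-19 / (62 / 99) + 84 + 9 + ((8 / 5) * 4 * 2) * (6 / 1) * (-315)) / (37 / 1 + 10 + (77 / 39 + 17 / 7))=-469.42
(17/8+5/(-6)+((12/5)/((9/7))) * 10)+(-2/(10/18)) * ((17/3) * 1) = -0.44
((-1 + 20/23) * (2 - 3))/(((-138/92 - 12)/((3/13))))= -2/897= -0.00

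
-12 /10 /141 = -0.01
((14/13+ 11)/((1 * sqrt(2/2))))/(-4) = -3.02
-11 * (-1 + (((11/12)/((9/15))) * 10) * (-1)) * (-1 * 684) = -122474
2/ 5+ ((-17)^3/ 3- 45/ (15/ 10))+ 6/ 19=-475081/ 285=-1666.95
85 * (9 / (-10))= -153 / 2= -76.50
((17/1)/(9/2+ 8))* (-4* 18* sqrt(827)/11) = -2448* sqrt(827)/275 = -255.99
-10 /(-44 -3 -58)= 2 /21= 0.10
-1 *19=-19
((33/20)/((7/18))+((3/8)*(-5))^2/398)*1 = 3790467/891520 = 4.25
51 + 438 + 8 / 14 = 3427 / 7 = 489.57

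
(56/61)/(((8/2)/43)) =602/61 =9.87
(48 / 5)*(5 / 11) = 48 / 11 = 4.36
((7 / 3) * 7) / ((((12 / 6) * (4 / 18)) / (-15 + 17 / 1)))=147 / 2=73.50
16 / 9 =1.78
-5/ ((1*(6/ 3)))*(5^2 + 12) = -92.50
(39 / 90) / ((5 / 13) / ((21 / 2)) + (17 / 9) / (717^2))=11.83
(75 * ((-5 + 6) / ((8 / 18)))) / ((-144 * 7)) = -75 / 448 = -0.17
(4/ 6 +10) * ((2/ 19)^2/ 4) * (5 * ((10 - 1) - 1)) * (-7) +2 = -6794/ 1083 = -6.27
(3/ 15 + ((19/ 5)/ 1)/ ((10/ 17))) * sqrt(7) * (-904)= -150516 * sqrt(7)/ 25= -15929.12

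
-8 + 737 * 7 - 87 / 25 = 128688 / 25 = 5147.52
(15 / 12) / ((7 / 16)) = 20 / 7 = 2.86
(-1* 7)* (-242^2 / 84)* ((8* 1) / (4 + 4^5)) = 29282 / 771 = 37.98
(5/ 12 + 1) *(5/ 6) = 85/ 72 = 1.18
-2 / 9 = -0.22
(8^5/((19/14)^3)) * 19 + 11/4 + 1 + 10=359681423/1444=249086.86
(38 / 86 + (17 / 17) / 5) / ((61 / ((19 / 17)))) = 2622 / 222955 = 0.01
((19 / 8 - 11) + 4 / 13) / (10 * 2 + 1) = -865 / 2184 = -0.40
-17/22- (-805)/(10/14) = 1126.23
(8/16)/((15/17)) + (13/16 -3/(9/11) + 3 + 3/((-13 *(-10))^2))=48177/67600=0.71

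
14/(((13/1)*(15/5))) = 14/39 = 0.36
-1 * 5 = -5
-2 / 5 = -0.40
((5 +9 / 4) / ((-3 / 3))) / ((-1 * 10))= 29 / 40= 0.72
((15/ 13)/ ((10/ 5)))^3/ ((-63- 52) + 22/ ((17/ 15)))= -459/ 228488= -0.00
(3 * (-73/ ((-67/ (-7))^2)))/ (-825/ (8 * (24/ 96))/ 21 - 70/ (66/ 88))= 6174/ 291785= 0.02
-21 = -21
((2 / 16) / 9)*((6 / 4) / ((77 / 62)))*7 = 31 / 264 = 0.12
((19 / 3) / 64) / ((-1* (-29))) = 0.00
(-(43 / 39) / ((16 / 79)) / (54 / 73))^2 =54.16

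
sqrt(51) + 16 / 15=8.21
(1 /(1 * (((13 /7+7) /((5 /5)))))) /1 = 7 /62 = 0.11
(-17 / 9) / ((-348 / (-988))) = -4199 / 783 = -5.36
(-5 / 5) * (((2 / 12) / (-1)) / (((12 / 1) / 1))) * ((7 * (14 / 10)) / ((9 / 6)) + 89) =1433 / 1080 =1.33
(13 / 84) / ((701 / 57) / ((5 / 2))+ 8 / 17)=20995 / 731192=0.03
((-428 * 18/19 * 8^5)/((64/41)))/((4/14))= -566028288/19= -29790962.53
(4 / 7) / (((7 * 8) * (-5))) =-1 / 490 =-0.00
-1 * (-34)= 34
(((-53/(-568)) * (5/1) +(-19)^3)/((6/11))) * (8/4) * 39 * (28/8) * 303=-1181561422041/1136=-1040106885.60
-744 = -744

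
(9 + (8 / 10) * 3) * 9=513 / 5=102.60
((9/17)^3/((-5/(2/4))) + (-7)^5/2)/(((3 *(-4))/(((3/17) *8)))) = 412864684/417605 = 988.65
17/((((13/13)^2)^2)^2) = 17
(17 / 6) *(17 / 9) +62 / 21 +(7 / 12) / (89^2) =49728479 / 5988276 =8.30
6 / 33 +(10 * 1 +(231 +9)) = 2752 / 11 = 250.18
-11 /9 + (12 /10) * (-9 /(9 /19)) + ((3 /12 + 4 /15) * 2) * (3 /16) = -34313 /1440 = -23.83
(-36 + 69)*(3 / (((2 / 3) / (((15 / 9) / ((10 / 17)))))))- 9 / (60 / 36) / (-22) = 92619 / 220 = 421.00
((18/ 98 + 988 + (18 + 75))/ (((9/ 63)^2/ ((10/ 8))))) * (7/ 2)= 927115/ 4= 231778.75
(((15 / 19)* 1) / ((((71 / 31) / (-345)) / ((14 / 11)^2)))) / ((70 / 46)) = -20662740 / 163229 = -126.59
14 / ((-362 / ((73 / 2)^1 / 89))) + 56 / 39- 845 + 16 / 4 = -1054933903 / 1256502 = -839.58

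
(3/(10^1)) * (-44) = -66/5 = -13.20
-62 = -62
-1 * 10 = -10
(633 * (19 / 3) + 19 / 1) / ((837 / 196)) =789488 / 837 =943.24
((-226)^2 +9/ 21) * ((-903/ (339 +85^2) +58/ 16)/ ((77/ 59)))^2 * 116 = 101510969130396048635/ 2374556626288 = 42749441.31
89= 89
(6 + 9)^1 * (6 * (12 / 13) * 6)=6480 / 13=498.46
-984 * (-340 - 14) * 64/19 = 22293504/19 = 1173342.32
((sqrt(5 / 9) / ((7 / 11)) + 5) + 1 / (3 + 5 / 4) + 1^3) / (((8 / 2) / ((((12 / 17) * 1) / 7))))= 11 * sqrt(5) / 833 + 318 / 2023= 0.19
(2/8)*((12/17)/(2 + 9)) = 3/187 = 0.02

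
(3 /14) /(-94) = -3 /1316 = -0.00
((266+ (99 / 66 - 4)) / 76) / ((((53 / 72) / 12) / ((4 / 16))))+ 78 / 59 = 918057 / 59413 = 15.45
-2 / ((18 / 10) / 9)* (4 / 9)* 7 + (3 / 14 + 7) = -3011 / 126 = -23.90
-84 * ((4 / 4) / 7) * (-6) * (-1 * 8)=-576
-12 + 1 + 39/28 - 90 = -2789/28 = -99.61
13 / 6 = 2.17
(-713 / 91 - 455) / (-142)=21059 / 6461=3.26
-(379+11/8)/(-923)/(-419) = -3043/3093896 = -0.00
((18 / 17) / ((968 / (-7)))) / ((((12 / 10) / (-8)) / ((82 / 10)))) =861 / 2057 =0.42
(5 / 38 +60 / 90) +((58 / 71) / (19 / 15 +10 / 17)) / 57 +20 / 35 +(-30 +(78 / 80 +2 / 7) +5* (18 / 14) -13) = -18187736317 / 535984680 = -33.93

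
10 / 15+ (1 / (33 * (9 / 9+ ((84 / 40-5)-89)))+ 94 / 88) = 208121 / 119988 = 1.73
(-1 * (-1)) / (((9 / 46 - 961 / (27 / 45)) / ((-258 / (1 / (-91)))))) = -3239964 / 221003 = -14.66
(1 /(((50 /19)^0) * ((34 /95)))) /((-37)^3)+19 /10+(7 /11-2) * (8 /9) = 97727126 /142081665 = 0.69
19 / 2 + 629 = 1277 / 2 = 638.50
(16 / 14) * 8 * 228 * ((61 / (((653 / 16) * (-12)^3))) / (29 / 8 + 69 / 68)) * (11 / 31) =-110967296 / 804719979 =-0.14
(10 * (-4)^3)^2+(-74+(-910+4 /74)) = 15118794 /37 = 408616.05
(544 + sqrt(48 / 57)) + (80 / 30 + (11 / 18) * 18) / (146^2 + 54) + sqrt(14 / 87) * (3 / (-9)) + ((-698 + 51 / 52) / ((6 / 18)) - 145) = -2820422219 / 1666860 - sqrt(1218) / 261 + 4 * sqrt(19) / 19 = -1691.27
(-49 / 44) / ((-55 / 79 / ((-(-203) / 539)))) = 16037 / 26620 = 0.60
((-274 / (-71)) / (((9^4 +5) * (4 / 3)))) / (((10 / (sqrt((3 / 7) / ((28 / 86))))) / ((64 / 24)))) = 137 * sqrt(258) / 16316510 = 0.00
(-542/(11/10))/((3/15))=-27100/11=-2463.64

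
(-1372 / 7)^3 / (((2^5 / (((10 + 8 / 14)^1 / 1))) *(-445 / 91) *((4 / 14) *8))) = 396124183 / 1780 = 222541.68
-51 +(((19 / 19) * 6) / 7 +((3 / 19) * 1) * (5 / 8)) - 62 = -119215 / 1064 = -112.04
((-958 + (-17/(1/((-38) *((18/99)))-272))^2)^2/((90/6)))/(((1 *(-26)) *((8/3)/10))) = -41987654675966303172801/4758033284444625146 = -8824.58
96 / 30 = 16 / 5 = 3.20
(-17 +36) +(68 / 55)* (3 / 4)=1096 / 55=19.93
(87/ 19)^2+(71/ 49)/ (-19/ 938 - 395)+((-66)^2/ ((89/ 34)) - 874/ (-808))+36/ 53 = 3009829264613367923/ 1784327987906044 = 1686.81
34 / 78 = 17 / 39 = 0.44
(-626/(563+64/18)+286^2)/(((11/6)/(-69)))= -172667878380/56089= -3078462.41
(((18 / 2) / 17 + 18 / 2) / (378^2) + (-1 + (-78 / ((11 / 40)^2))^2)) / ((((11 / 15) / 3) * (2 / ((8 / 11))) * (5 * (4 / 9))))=2101787372227383 / 2951420626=712127.36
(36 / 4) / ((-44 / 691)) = -6219 / 44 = -141.34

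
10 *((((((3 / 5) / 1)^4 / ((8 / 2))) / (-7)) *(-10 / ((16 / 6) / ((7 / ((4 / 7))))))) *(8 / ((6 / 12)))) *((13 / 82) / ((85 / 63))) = 1393119 / 348500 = 4.00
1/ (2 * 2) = 1/ 4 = 0.25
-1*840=-840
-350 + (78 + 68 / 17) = -268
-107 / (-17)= 107 / 17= 6.29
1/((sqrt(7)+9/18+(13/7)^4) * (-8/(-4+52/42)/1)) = 6805463/233211938-823543 * sqrt(7)/349817907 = 0.02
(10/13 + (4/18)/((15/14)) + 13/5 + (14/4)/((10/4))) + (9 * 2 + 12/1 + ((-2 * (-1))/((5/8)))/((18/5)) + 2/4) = 127643/3510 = 36.37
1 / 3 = 0.33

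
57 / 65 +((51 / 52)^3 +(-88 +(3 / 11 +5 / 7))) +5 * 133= 31387337259 / 54134080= 579.81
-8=-8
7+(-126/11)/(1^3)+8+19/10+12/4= 929/110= 8.45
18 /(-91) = -18 /91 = -0.20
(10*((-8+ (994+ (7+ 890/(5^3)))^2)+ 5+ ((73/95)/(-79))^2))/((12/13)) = 18604068662719267/1689750750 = 11009948.46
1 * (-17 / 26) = -17 / 26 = -0.65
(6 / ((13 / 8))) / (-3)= -16 / 13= -1.23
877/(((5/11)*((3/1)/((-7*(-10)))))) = 45019.33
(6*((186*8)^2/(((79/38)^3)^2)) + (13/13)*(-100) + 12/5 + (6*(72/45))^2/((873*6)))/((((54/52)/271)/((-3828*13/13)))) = -2614733180873024454286508608/15916151150237475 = -164281751045.95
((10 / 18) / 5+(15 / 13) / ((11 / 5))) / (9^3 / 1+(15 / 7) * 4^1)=0.00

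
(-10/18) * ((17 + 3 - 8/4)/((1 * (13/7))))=-70/13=-5.38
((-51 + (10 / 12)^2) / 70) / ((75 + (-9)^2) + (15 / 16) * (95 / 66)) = -79684 / 17446905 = -0.00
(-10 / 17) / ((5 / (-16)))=32 / 17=1.88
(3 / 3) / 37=1 / 37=0.03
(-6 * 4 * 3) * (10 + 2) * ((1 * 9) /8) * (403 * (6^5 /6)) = -507663936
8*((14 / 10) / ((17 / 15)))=168 / 17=9.88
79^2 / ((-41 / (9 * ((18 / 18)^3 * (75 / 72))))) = -468075 / 328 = -1427.06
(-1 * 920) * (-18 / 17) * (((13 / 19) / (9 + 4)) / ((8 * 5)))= 414 / 323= 1.28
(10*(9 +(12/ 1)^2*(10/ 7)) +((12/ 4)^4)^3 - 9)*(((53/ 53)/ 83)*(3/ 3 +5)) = 22410324/ 581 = 38571.99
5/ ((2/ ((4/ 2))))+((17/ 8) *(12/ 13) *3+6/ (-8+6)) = 205/ 26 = 7.88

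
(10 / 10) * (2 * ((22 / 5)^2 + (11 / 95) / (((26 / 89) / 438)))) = 2383106 / 6175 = 385.93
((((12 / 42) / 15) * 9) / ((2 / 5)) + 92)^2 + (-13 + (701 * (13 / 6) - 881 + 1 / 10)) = 6738461 / 735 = 9167.97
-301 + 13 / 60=-18047 / 60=-300.78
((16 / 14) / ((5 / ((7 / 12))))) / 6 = 1 / 45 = 0.02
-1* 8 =-8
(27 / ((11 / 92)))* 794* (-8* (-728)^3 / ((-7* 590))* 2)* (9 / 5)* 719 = -5627682383931998208 / 16225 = -346852535219229.47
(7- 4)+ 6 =9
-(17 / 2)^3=-4913 / 8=-614.12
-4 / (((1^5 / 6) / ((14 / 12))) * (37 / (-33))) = 924 / 37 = 24.97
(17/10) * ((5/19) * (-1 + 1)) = 0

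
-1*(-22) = 22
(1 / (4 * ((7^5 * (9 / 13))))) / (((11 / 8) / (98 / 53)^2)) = 104 / 1946637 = 0.00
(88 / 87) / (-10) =-44 / 435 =-0.10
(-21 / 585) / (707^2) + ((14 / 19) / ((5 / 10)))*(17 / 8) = 1656999397 / 529125870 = 3.13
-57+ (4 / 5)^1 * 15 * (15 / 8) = -69 / 2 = -34.50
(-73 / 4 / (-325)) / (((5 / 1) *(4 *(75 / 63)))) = 1533 / 650000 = 0.00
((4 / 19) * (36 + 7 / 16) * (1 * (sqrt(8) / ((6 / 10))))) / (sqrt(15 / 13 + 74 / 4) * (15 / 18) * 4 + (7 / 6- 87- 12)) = -2022215 * sqrt(2) / 7560613- 5300 * sqrt(6643) / 7560613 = -0.44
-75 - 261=-336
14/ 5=2.80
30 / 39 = 10 / 13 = 0.77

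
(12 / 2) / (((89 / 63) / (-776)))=-293328 / 89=-3295.82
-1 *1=-1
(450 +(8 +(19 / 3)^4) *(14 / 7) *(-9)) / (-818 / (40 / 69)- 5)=5157760 / 254889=20.24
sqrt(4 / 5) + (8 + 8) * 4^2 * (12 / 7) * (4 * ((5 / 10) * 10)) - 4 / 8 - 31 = 2 * sqrt(5) / 5 + 122439 / 14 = 8746.54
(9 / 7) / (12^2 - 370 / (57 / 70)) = -513 / 123844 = -0.00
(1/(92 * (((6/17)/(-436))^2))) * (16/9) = 54937744/1863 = 29488.86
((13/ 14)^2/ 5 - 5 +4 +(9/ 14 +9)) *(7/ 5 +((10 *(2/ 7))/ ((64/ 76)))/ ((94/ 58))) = 198584693/ 6448400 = 30.80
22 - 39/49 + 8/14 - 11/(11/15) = 332/49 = 6.78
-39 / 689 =-3 / 53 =-0.06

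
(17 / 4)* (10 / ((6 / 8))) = 170 / 3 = 56.67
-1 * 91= -91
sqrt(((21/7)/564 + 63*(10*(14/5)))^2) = 331633/188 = 1764.01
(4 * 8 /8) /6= 2 /3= 0.67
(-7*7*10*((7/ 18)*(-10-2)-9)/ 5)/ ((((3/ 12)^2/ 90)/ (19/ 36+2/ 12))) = 4018000/ 3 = 1339333.33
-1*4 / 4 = -1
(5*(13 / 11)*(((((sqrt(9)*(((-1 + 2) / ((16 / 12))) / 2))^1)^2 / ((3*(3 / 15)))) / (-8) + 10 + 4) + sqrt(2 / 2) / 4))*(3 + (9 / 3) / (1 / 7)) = 126945 / 64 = 1983.52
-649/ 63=-10.30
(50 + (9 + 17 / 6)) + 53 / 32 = 6095 / 96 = 63.49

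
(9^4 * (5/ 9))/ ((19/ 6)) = 21870/ 19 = 1151.05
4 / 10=2 / 5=0.40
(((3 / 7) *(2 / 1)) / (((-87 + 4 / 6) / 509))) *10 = -91620 / 1813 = -50.54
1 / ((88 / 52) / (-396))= -234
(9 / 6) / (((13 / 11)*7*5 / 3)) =99 / 910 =0.11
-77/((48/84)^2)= -3773/16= -235.81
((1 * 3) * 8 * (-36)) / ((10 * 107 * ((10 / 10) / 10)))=-864 / 107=-8.07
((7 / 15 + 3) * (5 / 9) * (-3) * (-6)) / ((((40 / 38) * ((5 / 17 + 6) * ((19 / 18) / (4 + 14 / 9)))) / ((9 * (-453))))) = -12013560 / 107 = -112276.26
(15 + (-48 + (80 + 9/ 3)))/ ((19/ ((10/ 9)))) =500/ 171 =2.92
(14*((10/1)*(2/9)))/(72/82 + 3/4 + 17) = 9184/5499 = 1.67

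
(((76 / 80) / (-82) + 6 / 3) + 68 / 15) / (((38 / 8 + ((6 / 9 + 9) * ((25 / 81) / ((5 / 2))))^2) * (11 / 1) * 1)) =57415311 / 597915710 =0.10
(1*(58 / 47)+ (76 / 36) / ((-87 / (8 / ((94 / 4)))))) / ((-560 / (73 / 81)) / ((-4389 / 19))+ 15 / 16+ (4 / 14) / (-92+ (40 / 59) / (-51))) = 280814266052320 / 830292318665379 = 0.34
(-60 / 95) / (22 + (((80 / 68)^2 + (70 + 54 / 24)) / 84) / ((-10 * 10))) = -0.03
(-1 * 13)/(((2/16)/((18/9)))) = -208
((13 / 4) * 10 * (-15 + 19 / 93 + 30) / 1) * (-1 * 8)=-367640 / 93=-3953.12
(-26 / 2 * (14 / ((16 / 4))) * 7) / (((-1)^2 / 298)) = -94913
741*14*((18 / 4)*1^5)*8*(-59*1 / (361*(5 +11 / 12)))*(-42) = 584490816 / 1349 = 433277.11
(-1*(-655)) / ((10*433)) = 131 / 866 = 0.15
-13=-13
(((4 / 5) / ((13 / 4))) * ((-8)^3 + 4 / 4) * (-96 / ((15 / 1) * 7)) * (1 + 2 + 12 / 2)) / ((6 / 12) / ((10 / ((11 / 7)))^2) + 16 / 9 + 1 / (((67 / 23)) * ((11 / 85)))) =874644148224 / 3754337509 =232.97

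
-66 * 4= -264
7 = 7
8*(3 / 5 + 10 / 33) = 1192 / 165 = 7.22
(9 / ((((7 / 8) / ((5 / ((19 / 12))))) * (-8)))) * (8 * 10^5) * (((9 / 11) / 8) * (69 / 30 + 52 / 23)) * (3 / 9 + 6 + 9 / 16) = -351559237500 / 33649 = -10447836.12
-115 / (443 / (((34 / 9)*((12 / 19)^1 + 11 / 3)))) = -957950 / 227259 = -4.22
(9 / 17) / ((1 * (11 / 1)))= 9 / 187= 0.05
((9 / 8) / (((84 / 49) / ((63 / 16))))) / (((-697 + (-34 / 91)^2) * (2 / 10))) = -0.02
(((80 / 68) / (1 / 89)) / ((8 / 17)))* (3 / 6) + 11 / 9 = 4049 / 36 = 112.47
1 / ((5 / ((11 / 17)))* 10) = 11 / 850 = 0.01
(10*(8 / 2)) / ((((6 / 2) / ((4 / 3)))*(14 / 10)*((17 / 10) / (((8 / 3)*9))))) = 64000 / 357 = 179.27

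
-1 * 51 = -51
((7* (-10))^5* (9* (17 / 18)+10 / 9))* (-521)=75743266550000 / 9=8415918505555.56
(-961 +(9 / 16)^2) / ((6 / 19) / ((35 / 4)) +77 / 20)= -163546775 / 661568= -247.21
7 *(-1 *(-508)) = 3556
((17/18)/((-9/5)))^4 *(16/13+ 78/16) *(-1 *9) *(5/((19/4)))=-4.38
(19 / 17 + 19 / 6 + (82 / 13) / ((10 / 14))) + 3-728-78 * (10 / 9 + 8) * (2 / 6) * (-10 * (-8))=-391096991 / 19890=-19663.00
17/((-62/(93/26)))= -51/52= -0.98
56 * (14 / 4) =196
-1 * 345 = -345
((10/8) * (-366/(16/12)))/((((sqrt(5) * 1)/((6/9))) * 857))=-183 * sqrt(5)/3428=-0.12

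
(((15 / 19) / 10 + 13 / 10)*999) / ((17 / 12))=1570428 / 1615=972.40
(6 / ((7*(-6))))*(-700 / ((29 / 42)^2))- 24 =156216 / 841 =185.75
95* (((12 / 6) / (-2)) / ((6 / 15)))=-475 / 2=-237.50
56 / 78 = 28 / 39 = 0.72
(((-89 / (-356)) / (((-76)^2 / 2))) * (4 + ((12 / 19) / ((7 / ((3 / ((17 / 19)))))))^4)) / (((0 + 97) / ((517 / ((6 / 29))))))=3012900698225 / 337060622959536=0.01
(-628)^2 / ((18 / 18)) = 394384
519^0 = 1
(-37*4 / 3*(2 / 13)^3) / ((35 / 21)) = -1184 / 10985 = -0.11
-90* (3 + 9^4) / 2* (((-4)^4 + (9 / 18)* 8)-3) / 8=-18978165 / 2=-9489082.50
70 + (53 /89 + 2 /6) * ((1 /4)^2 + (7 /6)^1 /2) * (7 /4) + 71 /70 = 16162529 /224280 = 72.06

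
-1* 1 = -1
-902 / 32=-451 / 16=-28.19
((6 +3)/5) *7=63/5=12.60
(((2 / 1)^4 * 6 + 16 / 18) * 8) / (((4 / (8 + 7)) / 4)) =34880 / 3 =11626.67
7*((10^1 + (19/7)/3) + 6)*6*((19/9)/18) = 6745/81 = 83.27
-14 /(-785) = 14 /785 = 0.02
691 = 691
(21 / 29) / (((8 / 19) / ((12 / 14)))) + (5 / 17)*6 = 6387 / 1972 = 3.24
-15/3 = -5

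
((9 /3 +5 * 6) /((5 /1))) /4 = 33 /20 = 1.65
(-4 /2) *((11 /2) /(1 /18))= -198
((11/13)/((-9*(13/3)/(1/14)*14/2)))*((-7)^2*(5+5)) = -0.11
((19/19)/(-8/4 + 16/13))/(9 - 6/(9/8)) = -0.35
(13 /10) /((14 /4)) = 13 /35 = 0.37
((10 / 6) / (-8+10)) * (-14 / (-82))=35 / 246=0.14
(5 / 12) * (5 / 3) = 25 / 36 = 0.69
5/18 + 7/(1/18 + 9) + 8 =26555/2934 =9.05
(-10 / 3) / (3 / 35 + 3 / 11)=-1925 / 207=-9.30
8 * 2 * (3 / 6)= 8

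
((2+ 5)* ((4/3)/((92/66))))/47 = 154/1081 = 0.14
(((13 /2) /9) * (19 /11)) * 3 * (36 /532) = 39 /154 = 0.25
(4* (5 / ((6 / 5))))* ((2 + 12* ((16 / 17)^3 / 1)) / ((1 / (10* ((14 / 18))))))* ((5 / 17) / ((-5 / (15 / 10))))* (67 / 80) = -345758525 / 3006756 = -114.99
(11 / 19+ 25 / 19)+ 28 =568 / 19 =29.89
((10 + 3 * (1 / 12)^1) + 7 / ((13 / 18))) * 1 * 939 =973743 / 52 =18725.83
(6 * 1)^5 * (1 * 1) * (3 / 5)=23328 / 5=4665.60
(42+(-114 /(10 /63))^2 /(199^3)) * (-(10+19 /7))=-105369950937 /197014975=-534.83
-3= -3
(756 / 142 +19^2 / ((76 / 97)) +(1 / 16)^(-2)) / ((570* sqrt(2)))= 205069* sqrt(2) / 323760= 0.90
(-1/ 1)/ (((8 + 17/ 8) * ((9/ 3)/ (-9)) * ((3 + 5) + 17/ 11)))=88/ 2835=0.03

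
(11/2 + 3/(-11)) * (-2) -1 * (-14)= 39/11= 3.55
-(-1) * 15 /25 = 3 /5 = 0.60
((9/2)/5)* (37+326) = 3267/10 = 326.70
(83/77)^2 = 6889/5929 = 1.16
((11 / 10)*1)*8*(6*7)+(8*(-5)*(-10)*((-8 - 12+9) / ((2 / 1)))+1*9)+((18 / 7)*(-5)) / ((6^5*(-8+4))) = -110158247 / 60480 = -1821.40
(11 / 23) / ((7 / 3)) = 33 / 161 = 0.20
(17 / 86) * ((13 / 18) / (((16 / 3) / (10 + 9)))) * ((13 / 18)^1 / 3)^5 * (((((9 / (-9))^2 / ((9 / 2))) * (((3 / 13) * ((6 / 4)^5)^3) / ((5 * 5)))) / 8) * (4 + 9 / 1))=1559059307 / 2597113036800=0.00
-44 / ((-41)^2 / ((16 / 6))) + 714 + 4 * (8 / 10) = 18082438 / 25215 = 717.13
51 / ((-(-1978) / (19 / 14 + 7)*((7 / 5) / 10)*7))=149175 / 678454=0.22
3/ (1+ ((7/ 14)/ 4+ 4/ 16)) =24/ 11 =2.18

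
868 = 868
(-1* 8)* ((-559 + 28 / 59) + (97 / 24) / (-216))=170834075 / 38232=4468.35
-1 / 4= -0.25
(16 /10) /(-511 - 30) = -8 /2705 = -0.00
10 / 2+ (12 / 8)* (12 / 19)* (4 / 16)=199 / 38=5.24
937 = 937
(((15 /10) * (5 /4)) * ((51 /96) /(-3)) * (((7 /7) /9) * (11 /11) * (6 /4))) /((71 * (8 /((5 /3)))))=-425 /2617344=-0.00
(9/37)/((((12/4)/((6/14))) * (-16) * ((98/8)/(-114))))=0.02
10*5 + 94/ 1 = 144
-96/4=-24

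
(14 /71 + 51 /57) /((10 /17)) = 25041 /13490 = 1.86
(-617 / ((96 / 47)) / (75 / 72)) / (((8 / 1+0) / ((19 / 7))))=-550981 / 5600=-98.39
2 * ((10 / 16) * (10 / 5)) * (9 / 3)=15 / 2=7.50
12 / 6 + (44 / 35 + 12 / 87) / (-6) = 1794 / 1015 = 1.77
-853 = -853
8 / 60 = 2 / 15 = 0.13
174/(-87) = -2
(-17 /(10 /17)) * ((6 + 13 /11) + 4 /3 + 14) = -214727 /330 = -650.69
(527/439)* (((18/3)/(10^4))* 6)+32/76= 8870117/20852500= 0.43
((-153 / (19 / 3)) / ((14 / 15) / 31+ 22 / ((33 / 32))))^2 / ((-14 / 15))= -683317488375 / 498750735224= -1.37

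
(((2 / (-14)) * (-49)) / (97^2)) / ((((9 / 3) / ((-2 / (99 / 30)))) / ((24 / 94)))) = -0.00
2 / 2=1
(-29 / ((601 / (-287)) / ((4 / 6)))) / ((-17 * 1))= -16646 / 30651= -0.54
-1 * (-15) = 15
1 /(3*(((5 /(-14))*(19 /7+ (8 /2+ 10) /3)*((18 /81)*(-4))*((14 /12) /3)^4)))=236196 /37975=6.22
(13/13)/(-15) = -1/15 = -0.07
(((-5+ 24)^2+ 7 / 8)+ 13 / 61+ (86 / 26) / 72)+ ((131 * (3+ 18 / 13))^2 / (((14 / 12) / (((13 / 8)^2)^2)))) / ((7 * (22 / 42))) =605660939455625 / 1125476352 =538137.42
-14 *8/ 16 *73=-511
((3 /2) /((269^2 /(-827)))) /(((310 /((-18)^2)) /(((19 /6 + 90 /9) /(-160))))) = 5291973 /3589105600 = 0.00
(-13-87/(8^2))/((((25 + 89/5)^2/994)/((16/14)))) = -1631225/183184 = -8.90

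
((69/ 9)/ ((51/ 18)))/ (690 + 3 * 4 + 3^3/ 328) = 15088/ 3914811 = 0.00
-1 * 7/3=-7/3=-2.33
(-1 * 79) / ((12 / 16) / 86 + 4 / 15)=-407640 / 1421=-286.87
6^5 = 7776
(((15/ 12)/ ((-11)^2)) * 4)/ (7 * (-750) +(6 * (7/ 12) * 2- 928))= -5/ 746691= -0.00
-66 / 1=-66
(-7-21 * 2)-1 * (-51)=2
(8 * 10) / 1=80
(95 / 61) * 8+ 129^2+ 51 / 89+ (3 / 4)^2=1446684701 / 86864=16654.59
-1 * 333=-333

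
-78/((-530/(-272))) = -10608/265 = -40.03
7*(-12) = -84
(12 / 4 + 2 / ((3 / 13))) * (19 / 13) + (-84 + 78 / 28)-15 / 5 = -36671 / 546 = -67.16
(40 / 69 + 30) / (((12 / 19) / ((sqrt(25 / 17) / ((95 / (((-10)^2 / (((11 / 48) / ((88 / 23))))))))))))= 1031.88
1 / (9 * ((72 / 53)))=53 / 648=0.08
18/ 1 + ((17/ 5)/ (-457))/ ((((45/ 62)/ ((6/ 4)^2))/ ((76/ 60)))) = 6159487/ 342750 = 17.97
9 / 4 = 2.25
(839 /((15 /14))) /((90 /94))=552062 /675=817.87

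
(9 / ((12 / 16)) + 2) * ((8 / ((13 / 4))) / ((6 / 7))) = 1568 / 39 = 40.21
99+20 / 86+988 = 1087.23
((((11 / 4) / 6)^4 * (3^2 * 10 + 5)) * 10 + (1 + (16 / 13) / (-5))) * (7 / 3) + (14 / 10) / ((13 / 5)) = 3238603949 / 32348160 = 100.12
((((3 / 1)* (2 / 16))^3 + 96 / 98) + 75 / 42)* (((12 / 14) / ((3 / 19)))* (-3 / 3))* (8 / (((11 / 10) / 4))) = -6716405 / 15092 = -445.03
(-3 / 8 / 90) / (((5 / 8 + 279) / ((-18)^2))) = -54 / 11185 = -0.00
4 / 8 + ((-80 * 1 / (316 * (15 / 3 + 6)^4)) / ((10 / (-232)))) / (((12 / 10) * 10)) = 3470149 / 6939834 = 0.50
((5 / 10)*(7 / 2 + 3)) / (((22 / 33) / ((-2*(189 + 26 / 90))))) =-55367 / 30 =-1845.57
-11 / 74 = -0.15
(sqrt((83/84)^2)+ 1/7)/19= 0.06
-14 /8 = -7 /4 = -1.75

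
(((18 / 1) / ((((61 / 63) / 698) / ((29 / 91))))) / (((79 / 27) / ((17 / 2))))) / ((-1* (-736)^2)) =-376288659 / 16967814656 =-0.02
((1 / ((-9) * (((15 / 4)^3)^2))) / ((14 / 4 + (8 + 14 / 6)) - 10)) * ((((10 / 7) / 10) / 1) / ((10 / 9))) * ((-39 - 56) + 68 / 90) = 0.00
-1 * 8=-8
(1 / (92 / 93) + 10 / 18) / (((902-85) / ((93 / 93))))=1297 / 676476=0.00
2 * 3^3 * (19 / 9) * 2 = 228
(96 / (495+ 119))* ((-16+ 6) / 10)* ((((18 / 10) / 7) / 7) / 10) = -216 / 376075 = -0.00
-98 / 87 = -1.13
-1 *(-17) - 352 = -335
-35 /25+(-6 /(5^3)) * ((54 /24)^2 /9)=-1427 /1000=-1.43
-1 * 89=-89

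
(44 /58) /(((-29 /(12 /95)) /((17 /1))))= -0.06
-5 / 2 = -2.50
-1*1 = -1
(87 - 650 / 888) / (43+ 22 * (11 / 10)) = 191515 / 149184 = 1.28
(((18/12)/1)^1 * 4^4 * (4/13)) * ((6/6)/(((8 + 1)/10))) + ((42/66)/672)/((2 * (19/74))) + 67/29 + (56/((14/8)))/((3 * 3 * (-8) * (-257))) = 779124037847/5831942688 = 133.60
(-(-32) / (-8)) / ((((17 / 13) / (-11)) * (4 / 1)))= 143 / 17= 8.41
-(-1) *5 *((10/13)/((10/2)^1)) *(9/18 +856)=8565/13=658.85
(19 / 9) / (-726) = -19 / 6534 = -0.00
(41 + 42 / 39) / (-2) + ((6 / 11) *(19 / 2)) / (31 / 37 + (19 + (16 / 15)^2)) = -259590731 / 12485473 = -20.79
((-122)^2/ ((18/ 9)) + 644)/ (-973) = -8086/ 973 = -8.31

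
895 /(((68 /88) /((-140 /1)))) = -2756600 /17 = -162152.94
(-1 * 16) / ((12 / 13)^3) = -2197 / 108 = -20.34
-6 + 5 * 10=44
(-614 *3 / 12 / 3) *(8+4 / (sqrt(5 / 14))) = -1228 / 3 - 614 *sqrt(70) / 15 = -751.81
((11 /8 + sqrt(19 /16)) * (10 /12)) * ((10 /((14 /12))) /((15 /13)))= 65 * sqrt(19) /42 + 715 /84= 15.26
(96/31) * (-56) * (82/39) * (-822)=120787968/403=299722.00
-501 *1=-501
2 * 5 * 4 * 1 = 40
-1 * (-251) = 251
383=383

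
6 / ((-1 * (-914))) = 3 / 457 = 0.01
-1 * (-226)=226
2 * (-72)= -144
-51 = -51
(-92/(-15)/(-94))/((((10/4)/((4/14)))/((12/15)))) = -736/123375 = -0.01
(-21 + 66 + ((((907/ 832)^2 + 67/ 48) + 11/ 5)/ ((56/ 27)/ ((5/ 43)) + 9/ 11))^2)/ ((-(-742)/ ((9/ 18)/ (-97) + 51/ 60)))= 0.05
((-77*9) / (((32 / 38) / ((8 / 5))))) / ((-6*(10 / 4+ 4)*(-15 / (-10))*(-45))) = -1463 / 2925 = -0.50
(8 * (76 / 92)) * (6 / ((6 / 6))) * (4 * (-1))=-3648 / 23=-158.61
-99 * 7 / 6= -231 / 2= -115.50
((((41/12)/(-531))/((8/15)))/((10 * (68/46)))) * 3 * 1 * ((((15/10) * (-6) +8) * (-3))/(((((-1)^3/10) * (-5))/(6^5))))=-229149/2006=-114.23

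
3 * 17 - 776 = -725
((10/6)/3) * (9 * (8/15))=8/3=2.67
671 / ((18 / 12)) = 447.33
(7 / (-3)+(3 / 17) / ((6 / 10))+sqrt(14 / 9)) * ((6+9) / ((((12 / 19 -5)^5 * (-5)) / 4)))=-1030057184 / 66963690931+9904396 * sqrt(14) / 3939040643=-0.01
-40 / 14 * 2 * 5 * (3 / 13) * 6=-3600 / 91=-39.56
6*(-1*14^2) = -1176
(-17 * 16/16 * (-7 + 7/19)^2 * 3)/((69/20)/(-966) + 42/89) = -20177125920/4213231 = -4788.99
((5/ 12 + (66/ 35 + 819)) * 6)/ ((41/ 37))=12763039/ 2870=4447.05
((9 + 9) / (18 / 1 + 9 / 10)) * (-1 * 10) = -200 / 21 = -9.52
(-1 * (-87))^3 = 658503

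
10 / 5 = 2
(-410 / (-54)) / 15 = 41 / 81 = 0.51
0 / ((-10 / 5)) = 0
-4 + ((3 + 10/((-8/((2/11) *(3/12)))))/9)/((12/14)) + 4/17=-273307/80784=-3.38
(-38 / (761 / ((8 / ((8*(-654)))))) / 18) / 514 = 19 / 2302332444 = 0.00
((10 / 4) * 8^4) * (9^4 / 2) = 33592320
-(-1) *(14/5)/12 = 0.23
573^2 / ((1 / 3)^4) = 26594649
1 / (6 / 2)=0.33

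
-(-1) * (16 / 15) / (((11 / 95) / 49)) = 14896 / 33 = 451.39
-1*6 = -6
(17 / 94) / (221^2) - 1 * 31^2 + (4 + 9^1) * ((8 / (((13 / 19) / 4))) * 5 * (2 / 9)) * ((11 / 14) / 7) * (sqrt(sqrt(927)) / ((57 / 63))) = -498.55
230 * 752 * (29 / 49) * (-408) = -2046462720 / 49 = -41764545.31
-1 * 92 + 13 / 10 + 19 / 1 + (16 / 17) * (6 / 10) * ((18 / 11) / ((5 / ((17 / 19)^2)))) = -14206659 / 198550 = -71.55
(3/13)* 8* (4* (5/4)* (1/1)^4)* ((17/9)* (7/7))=680/39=17.44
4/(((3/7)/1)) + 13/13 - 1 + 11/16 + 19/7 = 4279/336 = 12.74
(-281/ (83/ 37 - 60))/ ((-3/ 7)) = -72779/ 6411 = -11.35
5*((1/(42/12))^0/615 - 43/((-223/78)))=2062933/27429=75.21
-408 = -408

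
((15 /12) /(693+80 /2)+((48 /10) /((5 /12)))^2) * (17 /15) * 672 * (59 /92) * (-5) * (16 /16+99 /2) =-172454634083893 /10536875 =-16366772.32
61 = 61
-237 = -237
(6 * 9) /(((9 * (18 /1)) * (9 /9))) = 1 /3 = 0.33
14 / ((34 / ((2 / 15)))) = 14 / 255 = 0.05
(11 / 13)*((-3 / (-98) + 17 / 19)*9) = 170577 / 24206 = 7.05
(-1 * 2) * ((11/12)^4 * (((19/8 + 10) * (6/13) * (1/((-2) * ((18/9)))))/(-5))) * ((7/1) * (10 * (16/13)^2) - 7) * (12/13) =-2695510587/73116160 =-36.87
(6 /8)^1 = 3 /4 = 0.75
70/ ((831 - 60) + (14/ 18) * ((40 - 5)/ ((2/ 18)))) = 35/ 508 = 0.07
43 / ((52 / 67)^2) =193027 / 2704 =71.39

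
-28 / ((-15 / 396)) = 3696 / 5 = 739.20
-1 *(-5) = 5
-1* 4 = -4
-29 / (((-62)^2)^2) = -0.00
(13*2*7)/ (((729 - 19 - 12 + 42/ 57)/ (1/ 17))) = 0.02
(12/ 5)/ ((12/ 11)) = 11/ 5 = 2.20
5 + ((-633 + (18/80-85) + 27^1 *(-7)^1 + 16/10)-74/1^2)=-38967/40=-974.18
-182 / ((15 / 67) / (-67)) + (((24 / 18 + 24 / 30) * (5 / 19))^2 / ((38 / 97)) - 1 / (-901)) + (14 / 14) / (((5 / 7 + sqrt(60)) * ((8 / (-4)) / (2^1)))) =166619967946376 / 3059079705 - 98 * sqrt(15) / 2915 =54467.22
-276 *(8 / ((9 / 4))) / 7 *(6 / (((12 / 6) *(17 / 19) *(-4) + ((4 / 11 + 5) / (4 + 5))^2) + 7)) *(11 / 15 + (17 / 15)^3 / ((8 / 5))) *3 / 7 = -4222598589 / 1406300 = -3002.63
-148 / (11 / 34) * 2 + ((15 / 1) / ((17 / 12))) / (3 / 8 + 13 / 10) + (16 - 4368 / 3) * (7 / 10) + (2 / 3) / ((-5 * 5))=-1800994658 / 939675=-1916.61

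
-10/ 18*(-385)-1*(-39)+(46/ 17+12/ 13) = 510214/ 1989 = 256.52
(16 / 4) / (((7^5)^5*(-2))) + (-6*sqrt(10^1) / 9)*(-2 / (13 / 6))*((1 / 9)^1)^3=-2 / 1341068619663964900807 + 8*sqrt(10) / 9477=0.00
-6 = -6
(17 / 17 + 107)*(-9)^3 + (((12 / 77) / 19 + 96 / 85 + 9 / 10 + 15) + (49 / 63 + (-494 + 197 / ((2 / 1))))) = -17707832693 / 223839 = -79109.68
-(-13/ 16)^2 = -169/ 256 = -0.66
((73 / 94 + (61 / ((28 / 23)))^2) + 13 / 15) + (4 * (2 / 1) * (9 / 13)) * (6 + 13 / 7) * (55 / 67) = 1226699974439 / 481419120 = 2548.09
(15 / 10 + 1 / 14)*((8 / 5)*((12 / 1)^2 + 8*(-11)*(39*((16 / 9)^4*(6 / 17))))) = -1862605184 / 61965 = -30058.99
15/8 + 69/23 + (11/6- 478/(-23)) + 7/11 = 170789/6072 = 28.13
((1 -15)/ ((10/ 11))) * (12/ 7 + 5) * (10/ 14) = -517/ 7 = -73.86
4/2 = 2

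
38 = 38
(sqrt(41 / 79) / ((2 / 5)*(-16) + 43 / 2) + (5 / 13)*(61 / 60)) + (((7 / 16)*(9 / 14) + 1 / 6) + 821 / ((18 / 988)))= 10*sqrt(3239) / 11929 + 168721925 / 3744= 45064.66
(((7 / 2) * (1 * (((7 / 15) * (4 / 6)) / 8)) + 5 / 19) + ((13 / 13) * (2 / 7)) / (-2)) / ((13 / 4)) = 12277 / 155610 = 0.08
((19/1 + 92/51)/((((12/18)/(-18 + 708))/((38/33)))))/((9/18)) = 9273140/187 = 49588.98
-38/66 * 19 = -10.94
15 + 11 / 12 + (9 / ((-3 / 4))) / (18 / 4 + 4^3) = 25879 / 1644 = 15.74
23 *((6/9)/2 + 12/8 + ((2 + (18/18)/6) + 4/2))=138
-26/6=-13/3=-4.33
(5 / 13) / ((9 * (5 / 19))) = 19 / 117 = 0.16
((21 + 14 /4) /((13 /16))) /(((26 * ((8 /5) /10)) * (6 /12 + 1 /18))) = 2205 /169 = 13.05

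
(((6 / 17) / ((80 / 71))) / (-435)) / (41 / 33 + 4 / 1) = -2343 / 17057800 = -0.00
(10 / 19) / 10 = 1 / 19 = 0.05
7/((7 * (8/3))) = 3/8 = 0.38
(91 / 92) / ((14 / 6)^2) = 117 / 644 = 0.18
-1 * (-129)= 129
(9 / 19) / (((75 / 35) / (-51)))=-1071 / 95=-11.27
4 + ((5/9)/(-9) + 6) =805/81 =9.94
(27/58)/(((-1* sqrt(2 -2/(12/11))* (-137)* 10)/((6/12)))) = 27* sqrt(6)/158920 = 0.00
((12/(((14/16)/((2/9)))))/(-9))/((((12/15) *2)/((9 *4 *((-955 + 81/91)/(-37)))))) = -13891840/70707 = -196.47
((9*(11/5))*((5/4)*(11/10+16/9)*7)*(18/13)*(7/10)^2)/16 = 8794863/416000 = 21.14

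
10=10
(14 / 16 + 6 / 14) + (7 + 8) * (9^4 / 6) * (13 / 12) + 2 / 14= 497583 / 28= 17770.82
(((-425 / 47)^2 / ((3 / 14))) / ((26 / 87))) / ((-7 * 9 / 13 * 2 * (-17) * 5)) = 61625 / 39762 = 1.55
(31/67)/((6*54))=31/21708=0.00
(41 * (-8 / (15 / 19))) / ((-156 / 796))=1240168 / 585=2119.95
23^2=529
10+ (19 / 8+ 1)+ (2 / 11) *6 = 1273 / 88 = 14.47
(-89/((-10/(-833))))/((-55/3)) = 222411/550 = 404.38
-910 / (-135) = 182 / 27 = 6.74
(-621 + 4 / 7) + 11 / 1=-4266 / 7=-609.43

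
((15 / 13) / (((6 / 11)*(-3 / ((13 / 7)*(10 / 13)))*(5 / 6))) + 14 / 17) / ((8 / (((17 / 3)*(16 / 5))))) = -1192 / 1365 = -0.87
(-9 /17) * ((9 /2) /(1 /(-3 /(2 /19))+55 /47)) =-216999 /103394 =-2.10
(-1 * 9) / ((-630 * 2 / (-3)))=-3 / 140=-0.02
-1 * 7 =-7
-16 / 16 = -1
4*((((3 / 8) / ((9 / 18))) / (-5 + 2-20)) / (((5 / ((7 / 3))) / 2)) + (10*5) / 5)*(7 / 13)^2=224714 / 19435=11.56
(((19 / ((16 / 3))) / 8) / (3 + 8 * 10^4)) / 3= 19 / 10240384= 0.00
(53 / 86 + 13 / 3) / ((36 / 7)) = 8939 / 9288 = 0.96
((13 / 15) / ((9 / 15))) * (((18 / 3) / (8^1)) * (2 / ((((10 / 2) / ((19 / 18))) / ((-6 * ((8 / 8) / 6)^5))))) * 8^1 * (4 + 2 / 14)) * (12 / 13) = -551 / 51030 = -0.01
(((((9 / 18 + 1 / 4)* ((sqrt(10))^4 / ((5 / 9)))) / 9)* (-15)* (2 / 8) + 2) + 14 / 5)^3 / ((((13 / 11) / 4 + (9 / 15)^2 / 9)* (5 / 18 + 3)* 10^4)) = -11985021279 / 967600000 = -12.39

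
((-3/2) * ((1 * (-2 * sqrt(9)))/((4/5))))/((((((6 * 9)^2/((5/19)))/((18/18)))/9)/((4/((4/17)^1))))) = 425/2736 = 0.16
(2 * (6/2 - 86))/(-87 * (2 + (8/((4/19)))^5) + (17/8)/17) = 1328/55147678319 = 0.00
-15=-15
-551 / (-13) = 551 / 13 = 42.38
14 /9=1.56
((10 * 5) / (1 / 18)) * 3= 2700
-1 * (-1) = 1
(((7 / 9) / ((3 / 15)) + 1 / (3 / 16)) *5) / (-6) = -7.69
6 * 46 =276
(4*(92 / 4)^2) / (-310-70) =-5.57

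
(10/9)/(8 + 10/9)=0.12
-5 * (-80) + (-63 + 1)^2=4244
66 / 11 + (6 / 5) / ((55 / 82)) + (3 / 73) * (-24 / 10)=154386 / 20075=7.69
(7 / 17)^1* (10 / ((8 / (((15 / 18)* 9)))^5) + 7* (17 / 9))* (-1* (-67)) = 45287646943 / 80216064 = 564.57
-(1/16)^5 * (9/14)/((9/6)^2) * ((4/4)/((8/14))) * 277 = -277/2097152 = -0.00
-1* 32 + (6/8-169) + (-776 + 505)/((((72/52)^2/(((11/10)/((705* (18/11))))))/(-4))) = -1026404023/5139450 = -199.71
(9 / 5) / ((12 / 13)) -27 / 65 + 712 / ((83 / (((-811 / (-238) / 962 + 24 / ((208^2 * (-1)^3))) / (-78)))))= 147823894039 / 96346974360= 1.53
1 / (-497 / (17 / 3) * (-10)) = 17 / 14910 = 0.00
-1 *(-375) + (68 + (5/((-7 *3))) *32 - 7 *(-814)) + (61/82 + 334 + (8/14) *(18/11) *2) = 122554645/18942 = 6469.99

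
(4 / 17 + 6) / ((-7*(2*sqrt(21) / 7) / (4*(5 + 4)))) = -636*sqrt(21) / 119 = -24.49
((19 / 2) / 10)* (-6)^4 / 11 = 6156 / 55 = 111.93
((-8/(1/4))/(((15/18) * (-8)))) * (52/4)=312/5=62.40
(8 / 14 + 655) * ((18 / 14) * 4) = 165204 / 49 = 3371.51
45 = 45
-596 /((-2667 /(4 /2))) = 1192 /2667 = 0.45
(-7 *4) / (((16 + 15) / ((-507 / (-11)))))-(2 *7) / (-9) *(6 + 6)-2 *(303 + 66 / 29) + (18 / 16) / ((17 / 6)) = -633.12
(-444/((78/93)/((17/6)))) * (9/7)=-175491/91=-1928.47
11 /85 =0.13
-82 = -82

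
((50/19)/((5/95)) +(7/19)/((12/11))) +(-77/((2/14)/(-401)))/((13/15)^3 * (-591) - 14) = -50291541857/102271452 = -491.75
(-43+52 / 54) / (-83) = 1135 / 2241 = 0.51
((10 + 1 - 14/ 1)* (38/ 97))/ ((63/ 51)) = -646/ 679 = -0.95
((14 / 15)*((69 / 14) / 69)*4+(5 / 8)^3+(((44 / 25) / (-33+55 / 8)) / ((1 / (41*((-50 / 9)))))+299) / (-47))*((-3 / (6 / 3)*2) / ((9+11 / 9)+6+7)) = 381293889 / 477790720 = 0.80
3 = 3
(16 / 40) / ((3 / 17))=34 / 15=2.27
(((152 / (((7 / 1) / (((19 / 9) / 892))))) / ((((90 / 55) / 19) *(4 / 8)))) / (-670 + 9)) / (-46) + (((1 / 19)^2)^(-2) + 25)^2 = 32659733302443678917 / 1922282523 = 16990079716.00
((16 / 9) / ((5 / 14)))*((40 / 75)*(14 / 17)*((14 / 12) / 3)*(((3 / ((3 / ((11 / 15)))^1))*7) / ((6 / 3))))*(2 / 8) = 845152 / 1549125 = 0.55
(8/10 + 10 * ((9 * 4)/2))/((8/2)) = 226/5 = 45.20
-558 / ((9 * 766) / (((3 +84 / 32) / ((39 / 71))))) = -33015 / 39832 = -0.83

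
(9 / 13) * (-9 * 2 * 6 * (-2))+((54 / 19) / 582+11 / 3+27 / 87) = 320002897 / 2084433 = 153.52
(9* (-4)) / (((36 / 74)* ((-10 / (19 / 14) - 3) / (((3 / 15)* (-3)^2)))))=12654 / 985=12.85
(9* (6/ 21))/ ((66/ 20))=60/ 77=0.78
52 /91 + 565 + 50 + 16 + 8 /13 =632.19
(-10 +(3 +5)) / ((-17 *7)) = 2 / 119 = 0.02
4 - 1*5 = -1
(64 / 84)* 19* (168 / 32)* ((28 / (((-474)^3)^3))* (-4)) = 0.00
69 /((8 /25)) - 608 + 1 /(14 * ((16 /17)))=-87875 /224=-392.30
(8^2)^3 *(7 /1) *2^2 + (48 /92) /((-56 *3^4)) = 63814238207 /8694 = 7340032.00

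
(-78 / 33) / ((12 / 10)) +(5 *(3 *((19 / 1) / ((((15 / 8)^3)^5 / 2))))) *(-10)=-155916814509622927 / 64224437255859375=-2.43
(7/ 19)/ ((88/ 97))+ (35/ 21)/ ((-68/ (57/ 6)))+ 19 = 817471/ 42636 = 19.17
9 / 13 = 0.69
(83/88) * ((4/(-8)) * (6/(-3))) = 83/88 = 0.94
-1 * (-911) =911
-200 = -200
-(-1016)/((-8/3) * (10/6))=-1143/5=-228.60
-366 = -366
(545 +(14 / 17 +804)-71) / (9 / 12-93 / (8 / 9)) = -173920 / 14127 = -12.31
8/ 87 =0.09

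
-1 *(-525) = 525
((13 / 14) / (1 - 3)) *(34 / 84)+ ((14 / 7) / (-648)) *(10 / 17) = -102419 / 539784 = -0.19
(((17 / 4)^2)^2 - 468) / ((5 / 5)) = -36287 / 256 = -141.75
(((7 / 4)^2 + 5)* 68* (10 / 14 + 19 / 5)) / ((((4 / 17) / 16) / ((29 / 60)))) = 28470257 / 350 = 81343.59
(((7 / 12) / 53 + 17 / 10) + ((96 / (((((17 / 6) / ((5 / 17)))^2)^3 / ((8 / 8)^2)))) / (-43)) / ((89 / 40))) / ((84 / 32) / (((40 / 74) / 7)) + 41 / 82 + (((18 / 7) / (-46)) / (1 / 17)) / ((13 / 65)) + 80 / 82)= 640654152943188703143689816 / 11501714027689375324326864987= 0.06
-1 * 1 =-1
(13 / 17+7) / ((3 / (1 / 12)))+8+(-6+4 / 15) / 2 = 1364 / 255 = 5.35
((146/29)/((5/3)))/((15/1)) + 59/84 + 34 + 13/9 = 6640817/182700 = 36.35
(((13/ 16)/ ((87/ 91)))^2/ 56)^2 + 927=927.00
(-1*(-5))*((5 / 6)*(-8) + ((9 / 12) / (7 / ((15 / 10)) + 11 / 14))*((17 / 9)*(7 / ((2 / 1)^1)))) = -79105 / 2748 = -28.79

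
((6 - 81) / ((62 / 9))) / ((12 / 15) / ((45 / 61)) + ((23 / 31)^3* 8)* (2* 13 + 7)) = -145951875 / 1459977608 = -0.10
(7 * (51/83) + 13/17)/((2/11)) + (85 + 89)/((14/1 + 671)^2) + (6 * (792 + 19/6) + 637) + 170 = 3711509934714/662076475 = 5605.86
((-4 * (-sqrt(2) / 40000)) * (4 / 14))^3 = sqrt(2) / 21437500000000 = 0.00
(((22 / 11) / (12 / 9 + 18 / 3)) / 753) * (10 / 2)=5 / 2761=0.00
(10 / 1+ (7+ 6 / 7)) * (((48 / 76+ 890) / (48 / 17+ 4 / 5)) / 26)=89898125 / 532532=168.81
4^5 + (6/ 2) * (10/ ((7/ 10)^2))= 53176/ 49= 1085.22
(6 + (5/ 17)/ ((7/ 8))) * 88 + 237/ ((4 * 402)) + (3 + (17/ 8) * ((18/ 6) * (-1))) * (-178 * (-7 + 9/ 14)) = -26002555/ 7973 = -3261.33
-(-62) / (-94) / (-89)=31 / 4183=0.01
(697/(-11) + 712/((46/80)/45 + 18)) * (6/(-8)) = 25503693/1426612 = 17.88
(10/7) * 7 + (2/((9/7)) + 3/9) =107/9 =11.89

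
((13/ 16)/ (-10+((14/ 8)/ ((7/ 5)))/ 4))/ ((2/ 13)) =-169/ 310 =-0.55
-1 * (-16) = 16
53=53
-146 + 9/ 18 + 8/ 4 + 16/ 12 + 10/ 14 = -5941/ 42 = -141.45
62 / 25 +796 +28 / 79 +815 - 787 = 1632998 / 1975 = 826.83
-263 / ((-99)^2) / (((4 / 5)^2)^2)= -164375 / 2509056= -0.07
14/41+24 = 998/41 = 24.34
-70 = -70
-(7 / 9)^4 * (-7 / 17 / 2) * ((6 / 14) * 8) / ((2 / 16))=76832 / 37179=2.07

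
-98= -98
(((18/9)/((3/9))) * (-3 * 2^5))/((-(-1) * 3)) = -192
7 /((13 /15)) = 105 /13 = 8.08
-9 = -9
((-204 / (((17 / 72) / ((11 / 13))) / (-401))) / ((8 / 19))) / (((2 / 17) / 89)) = 6847362918 / 13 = 526720224.46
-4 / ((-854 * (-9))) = -2 / 3843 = -0.00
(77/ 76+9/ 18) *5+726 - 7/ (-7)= 55827/ 76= 734.57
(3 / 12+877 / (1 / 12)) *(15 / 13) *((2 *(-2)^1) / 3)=-210485 / 13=-16191.15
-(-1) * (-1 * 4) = -4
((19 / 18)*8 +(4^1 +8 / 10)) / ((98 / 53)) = 15794 / 2205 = 7.16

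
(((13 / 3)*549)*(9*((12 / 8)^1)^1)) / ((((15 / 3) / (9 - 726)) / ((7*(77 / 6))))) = -8274559293 / 20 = -413727964.65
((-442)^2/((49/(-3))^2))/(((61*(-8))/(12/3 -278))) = 60220953/146461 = 411.17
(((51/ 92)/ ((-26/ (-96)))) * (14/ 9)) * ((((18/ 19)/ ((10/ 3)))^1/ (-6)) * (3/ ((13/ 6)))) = -77112/ 369265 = -0.21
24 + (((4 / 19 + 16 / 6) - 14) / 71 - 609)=-2368129 / 4047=-585.16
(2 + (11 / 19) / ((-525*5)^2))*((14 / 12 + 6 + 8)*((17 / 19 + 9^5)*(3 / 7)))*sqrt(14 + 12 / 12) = 1909538045781782*sqrt(15) / 2487515625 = 2973090.49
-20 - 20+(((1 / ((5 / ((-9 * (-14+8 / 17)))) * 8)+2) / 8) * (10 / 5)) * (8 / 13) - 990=-454917 / 442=-1029.22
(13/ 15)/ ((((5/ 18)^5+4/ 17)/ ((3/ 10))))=208797264/ 190284925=1.10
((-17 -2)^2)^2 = 130321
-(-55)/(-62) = -55/62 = -0.89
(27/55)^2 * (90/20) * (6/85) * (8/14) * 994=11179944/257125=43.48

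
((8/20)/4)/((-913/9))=-9/9130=-0.00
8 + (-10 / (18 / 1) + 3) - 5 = 49 / 9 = 5.44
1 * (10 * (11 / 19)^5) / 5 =322102 / 2476099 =0.13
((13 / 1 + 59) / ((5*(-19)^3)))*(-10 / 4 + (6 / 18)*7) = 12 / 34295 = 0.00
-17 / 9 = -1.89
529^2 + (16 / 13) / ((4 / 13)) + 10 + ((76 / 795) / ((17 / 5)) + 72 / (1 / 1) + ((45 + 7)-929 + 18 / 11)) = 8297043140 / 29733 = 279051.66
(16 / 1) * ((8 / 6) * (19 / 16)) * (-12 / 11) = -304 / 11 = -27.64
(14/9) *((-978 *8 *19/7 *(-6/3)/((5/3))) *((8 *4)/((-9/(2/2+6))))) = -44398592/45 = -986635.38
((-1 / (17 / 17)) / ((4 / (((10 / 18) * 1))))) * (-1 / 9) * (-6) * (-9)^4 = -1215 / 2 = -607.50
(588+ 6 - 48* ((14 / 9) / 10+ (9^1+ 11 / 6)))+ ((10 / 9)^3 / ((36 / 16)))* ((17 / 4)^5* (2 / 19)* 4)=1053290201 / 2493180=422.47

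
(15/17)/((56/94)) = 705/476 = 1.48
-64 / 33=-1.94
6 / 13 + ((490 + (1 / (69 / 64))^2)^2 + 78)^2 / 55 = 388015375597330251017592958 / 367365837716478315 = 1056209739.07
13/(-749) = -13/749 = -0.02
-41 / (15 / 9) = -123 / 5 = -24.60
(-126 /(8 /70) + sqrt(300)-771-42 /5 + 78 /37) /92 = -695523 /34040 + 5*sqrt(3) /46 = -20.24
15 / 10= 3 / 2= 1.50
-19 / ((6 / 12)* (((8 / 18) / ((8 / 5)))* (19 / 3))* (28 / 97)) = -2619 / 35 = -74.83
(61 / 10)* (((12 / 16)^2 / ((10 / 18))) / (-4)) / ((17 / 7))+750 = 40765413 / 54400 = 749.36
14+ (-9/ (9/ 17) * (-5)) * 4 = 354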